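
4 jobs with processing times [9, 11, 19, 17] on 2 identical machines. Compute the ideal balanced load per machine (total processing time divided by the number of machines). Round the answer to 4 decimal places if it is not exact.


Total processing time = 9 + 11 + 19 + 17 = 56
Number of machines = 2
Ideal balanced load = 56 / 2 = 28.0

28.0


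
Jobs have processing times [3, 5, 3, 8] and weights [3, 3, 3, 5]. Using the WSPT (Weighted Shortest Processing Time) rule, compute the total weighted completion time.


Compute p/w ratios and sort ascending (WSPT): [(3, 3), (3, 3), (8, 5), (5, 3)]
Compute weighted completion times:
  Job (p=3,w=3): C=3, w*C=3*3=9
  Job (p=3,w=3): C=6, w*C=3*6=18
  Job (p=8,w=5): C=14, w*C=5*14=70
  Job (p=5,w=3): C=19, w*C=3*19=57
Total weighted completion time = 154

154


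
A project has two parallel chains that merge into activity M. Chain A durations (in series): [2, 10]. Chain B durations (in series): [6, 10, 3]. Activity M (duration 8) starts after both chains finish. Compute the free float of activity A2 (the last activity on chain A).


ES(A2) = sum of predecessors on chain A = 2
EF(A2) = ES + duration = 2 + 10 = 12
Successor of A2 is M. ES(M) = max(sum(A), sum(B)) = max(12, 19) = 19
Free float = ES(successor) - EF(current) = 19 - 12 = 7

7


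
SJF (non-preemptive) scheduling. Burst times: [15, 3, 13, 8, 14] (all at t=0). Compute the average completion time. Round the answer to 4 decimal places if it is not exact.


SJF order (ascending): [3, 8, 13, 14, 15]
Completion times:
  Job 1: burst=3, C=3
  Job 2: burst=8, C=11
  Job 3: burst=13, C=24
  Job 4: burst=14, C=38
  Job 5: burst=15, C=53
Average completion = 129/5 = 25.8

25.8


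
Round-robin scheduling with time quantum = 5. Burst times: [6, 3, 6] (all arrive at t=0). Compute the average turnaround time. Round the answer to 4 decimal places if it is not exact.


Time quantum = 5
Execution trace:
  J1 runs 5 units, time = 5
  J2 runs 3 units, time = 8
  J3 runs 5 units, time = 13
  J1 runs 1 units, time = 14
  J3 runs 1 units, time = 15
Finish times: [14, 8, 15]
Average turnaround = 37/3 = 12.3333

12.3333


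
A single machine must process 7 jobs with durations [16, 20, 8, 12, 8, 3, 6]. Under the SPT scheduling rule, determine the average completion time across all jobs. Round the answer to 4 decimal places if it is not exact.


Sort jobs by processing time (SPT order): [3, 6, 8, 8, 12, 16, 20]
Compute completion times sequentially:
  Job 1: processing = 3, completes at 3
  Job 2: processing = 6, completes at 9
  Job 3: processing = 8, completes at 17
  Job 4: processing = 8, completes at 25
  Job 5: processing = 12, completes at 37
  Job 6: processing = 16, completes at 53
  Job 7: processing = 20, completes at 73
Sum of completion times = 217
Average completion time = 217/7 = 31.0

31.0


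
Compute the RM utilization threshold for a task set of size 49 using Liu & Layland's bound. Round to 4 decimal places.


Compute 2^(1/49) = 1.0142463870
Subtract 1: 1.0142463870 - 1 = 0.0142463870
Multiply by n: 49 * 0.0142463870 = 0.6980729630
Round to 4 dp: 0.6981

0.6981


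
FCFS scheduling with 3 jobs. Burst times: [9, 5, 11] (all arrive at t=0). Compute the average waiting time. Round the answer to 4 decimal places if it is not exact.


FCFS order (as given): [9, 5, 11]
Waiting times:
  Job 1: wait = 0
  Job 2: wait = 9
  Job 3: wait = 14
Sum of waiting times = 23
Average waiting time = 23/3 = 7.6667

7.6667


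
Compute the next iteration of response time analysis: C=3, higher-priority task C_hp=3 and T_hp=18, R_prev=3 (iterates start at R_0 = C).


R_next = C + ceil(R_prev / T_hp) * C_hp
ceil(3 / 18) = ceil(0.1667) = 1
Interference = 1 * 3 = 3
R_next = 3 + 3 = 6

6


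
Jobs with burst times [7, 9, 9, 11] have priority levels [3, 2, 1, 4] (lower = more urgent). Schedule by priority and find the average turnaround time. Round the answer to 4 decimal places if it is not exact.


Sort by priority (ascending = highest first):
Order: [(1, 9), (2, 9), (3, 7), (4, 11)]
Completion times:
  Priority 1, burst=9, C=9
  Priority 2, burst=9, C=18
  Priority 3, burst=7, C=25
  Priority 4, burst=11, C=36
Average turnaround = 88/4 = 22.0

22.0


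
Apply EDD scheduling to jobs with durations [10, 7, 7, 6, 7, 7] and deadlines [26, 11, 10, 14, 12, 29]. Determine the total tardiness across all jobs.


Sort by due date (EDD order): [(7, 10), (7, 11), (7, 12), (6, 14), (10, 26), (7, 29)]
Compute completion times and tardiness:
  Job 1: p=7, d=10, C=7, tardiness=max(0,7-10)=0
  Job 2: p=7, d=11, C=14, tardiness=max(0,14-11)=3
  Job 3: p=7, d=12, C=21, tardiness=max(0,21-12)=9
  Job 4: p=6, d=14, C=27, tardiness=max(0,27-14)=13
  Job 5: p=10, d=26, C=37, tardiness=max(0,37-26)=11
  Job 6: p=7, d=29, C=44, tardiness=max(0,44-29)=15
Total tardiness = 51

51


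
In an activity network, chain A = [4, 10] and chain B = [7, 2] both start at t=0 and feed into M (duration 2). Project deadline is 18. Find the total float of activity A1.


Forward pass: ES(A1) = sum of predecessors on chain A = 0
EF = ES + duration = 0 + 4 = 4
Backward pass: LF(M) = deadline = 18; LS(M) = 18 - 2 = 16
LF(A1) = LS(M) - sum(successors on chain A) = 16 - 10 = 6
LS = LF - duration = 6 - 4 = 2
Total float = LS - ES = 2 - 0 = 2

2


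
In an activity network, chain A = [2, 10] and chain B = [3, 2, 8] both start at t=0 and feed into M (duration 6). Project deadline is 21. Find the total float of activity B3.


Forward pass: ES(B3) = sum of predecessors on chain B = 5
EF = ES + duration = 5 + 8 = 13
Backward pass: LF(M) = deadline = 21; LS(M) = 21 - 6 = 15
LF(B3) = LS(M) - sum(successors on chain B) = 15 - 0 = 15
LS = LF - duration = 15 - 8 = 7
Total float = LS - ES = 7 - 5 = 2

2


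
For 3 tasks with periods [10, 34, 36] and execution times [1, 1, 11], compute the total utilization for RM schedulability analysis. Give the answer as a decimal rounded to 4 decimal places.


Compute individual utilizations (exact fractions):
  Task 1: C/T = 1/10 (approx. 0.1)
  Task 2: C/T = 1/34 (approx. 0.0294)
  Task 3: C/T = 11/36 (approx. 0.3056)
Total utilization U = 1/10 + 1/34 + 11/36 = 1331/3060
Rounded to 4 decimal places: U = 0.4350
RM (Liu & Layland) bound for 3 tasks = 0.779763; compare with U = 1331/3060 (approx. 0.434967)
U <= bound, so schedulable by RM sufficient condition.

0.4350


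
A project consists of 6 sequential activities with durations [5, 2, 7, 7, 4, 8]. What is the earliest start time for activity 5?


Activity 5 starts after activities 1 through 4 complete.
Predecessor durations: [5, 2, 7, 7]
ES = 5 + 2 + 7 + 7 = 21

21


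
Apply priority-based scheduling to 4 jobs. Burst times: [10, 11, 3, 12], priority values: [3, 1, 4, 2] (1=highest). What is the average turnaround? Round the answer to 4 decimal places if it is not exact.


Sort by priority (ascending = highest first):
Order: [(1, 11), (2, 12), (3, 10), (4, 3)]
Completion times:
  Priority 1, burst=11, C=11
  Priority 2, burst=12, C=23
  Priority 3, burst=10, C=33
  Priority 4, burst=3, C=36
Average turnaround = 103/4 = 25.75

25.75


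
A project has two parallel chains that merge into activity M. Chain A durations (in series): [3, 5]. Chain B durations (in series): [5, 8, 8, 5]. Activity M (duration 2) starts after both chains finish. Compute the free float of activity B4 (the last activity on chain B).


ES(B4) = sum of predecessors on chain B = 21
EF(B4) = ES + duration = 21 + 5 = 26
Successor of B4 is M. ES(M) = max(sum(A), sum(B)) = max(8, 26) = 26
Free float = ES(successor) - EF(current) = 26 - 26 = 0

0


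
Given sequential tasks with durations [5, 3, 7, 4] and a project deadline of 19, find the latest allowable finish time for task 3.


LF(activity 3) = deadline - sum of successor durations
Successors: activities 4 through 4 with durations [4]
Sum of successor durations = 4
LF = 19 - 4 = 15

15


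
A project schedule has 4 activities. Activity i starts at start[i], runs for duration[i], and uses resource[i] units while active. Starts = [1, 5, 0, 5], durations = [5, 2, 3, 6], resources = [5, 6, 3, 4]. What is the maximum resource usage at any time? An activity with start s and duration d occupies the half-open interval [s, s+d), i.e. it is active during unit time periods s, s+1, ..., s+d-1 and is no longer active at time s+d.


Each activity i is active on [start_i, start_i + duration_i).
Compute total resource usage per time slot:
  t=0: active resources = [3], total = 3
  t=1: active resources = [5, 3], total = 8
  t=2: active resources = [5, 3], total = 8
  t=3: active resources = [5], total = 5
  t=4: active resources = [5], total = 5
  t=5: active resources = [5, 6, 4], total = 15
  t=6: active resources = [6, 4], total = 10
  t=7: active resources = [4], total = 4
  t=8: active resources = [4], total = 4
  t=9: active resources = [4], total = 4
  t=10: active resources = [4], total = 4
Peak resource demand = 15

15


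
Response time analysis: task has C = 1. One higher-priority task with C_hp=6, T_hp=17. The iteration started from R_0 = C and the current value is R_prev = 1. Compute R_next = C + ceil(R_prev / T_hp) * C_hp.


R_next = C + ceil(R_prev / T_hp) * C_hp
ceil(1 / 17) = ceil(0.0588) = 1
Interference = 1 * 6 = 6
R_next = 1 + 6 = 7

7


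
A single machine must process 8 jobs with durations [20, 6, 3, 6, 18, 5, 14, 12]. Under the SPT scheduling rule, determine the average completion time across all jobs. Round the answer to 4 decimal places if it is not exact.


Sort jobs by processing time (SPT order): [3, 5, 6, 6, 12, 14, 18, 20]
Compute completion times sequentially:
  Job 1: processing = 3, completes at 3
  Job 2: processing = 5, completes at 8
  Job 3: processing = 6, completes at 14
  Job 4: processing = 6, completes at 20
  Job 5: processing = 12, completes at 32
  Job 6: processing = 14, completes at 46
  Job 7: processing = 18, completes at 64
  Job 8: processing = 20, completes at 84
Sum of completion times = 271
Average completion time = 271/8 = 33.875

33.875


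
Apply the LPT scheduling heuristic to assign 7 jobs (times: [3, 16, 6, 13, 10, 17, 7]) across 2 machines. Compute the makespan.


Sort jobs in decreasing order (LPT): [17, 16, 13, 10, 7, 6, 3]
Assign each job to the least loaded machine:
  Machine 1: jobs [17, 10, 7, 3], load = 37
  Machine 2: jobs [16, 13, 6], load = 35
Makespan = max load = 37

37


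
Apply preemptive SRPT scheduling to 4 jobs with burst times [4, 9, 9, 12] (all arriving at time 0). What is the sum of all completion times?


Since all jobs arrive at t=0, SRPT equals SPT ordering.
SPT order: [4, 9, 9, 12]
Completion times:
  Job 1: p=4, C=4
  Job 2: p=9, C=13
  Job 3: p=9, C=22
  Job 4: p=12, C=34
Total completion time = 4 + 13 + 22 + 34 = 73

73


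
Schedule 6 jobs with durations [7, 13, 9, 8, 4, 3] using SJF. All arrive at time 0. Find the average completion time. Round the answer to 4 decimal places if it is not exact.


SJF order (ascending): [3, 4, 7, 8, 9, 13]
Completion times:
  Job 1: burst=3, C=3
  Job 2: burst=4, C=7
  Job 3: burst=7, C=14
  Job 4: burst=8, C=22
  Job 5: burst=9, C=31
  Job 6: burst=13, C=44
Average completion = 121/6 = 20.1667

20.1667


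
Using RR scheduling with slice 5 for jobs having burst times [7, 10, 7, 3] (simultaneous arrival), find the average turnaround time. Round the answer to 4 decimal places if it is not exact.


Time quantum = 5
Execution trace:
  J1 runs 5 units, time = 5
  J2 runs 5 units, time = 10
  J3 runs 5 units, time = 15
  J4 runs 3 units, time = 18
  J1 runs 2 units, time = 20
  J2 runs 5 units, time = 25
  J3 runs 2 units, time = 27
Finish times: [20, 25, 27, 18]
Average turnaround = 90/4 = 22.5

22.5


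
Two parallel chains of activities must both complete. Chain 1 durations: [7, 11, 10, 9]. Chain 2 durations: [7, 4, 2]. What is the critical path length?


Path A total = 7 + 11 + 10 + 9 = 37
Path B total = 7 + 4 + 2 = 13
Critical path = longest path = max(37, 13) = 37

37


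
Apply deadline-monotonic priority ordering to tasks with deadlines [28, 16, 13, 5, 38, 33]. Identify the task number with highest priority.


Sort tasks by relative deadline (ascending):
  Task 4: deadline = 5
  Task 3: deadline = 13
  Task 2: deadline = 16
  Task 1: deadline = 28
  Task 6: deadline = 33
  Task 5: deadline = 38
Priority order (highest first): [4, 3, 2, 1, 6, 5]
Highest priority task = 4

4


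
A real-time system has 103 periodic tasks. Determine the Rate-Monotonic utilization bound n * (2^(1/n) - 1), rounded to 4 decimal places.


Compute 2^(1/103) = 1.0067522788
Subtract 1: 1.0067522788 - 1 = 0.0067522788
Multiply by n: 103 * 0.0067522788 = 0.6954847164
Round to 4 dp: 0.6955

0.6955


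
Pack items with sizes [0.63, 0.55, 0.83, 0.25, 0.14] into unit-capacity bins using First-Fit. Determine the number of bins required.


Place items sequentially using First-Fit:
  Item 0.63 -> new Bin 1
  Item 0.55 -> new Bin 2
  Item 0.83 -> new Bin 3
  Item 0.25 -> Bin 1 (now 0.88)
  Item 0.14 -> Bin 2 (now 0.69)
Total bins used = 3

3


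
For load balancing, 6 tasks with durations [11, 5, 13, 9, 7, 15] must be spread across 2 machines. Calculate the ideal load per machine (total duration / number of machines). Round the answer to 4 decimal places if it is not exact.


Total processing time = 11 + 5 + 13 + 9 + 7 + 15 = 60
Number of machines = 2
Ideal balanced load = 60 / 2 = 30.0

30.0


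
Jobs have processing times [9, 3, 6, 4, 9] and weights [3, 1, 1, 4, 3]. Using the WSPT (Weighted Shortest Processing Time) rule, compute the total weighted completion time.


Compute p/w ratios and sort ascending (WSPT): [(4, 4), (9, 3), (3, 1), (9, 3), (6, 1)]
Compute weighted completion times:
  Job (p=4,w=4): C=4, w*C=4*4=16
  Job (p=9,w=3): C=13, w*C=3*13=39
  Job (p=3,w=1): C=16, w*C=1*16=16
  Job (p=9,w=3): C=25, w*C=3*25=75
  Job (p=6,w=1): C=31, w*C=1*31=31
Total weighted completion time = 177

177


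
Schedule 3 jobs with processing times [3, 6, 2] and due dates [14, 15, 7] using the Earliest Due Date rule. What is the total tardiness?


Sort by due date (EDD order): [(2, 7), (3, 14), (6, 15)]
Compute completion times and tardiness:
  Job 1: p=2, d=7, C=2, tardiness=max(0,2-7)=0
  Job 2: p=3, d=14, C=5, tardiness=max(0,5-14)=0
  Job 3: p=6, d=15, C=11, tardiness=max(0,11-15)=0
Total tardiness = 0

0


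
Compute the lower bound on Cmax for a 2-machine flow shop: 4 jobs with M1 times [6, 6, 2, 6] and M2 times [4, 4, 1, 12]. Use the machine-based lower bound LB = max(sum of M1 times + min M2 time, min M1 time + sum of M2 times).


LB1 = sum(M1 times) + min(M2 times) = 20 + 1 = 21
LB2 = min(M1 times) + sum(M2 times) = 2 + 21 = 23
Lower bound = max(LB1, LB2) = max(21, 23) = 23

23


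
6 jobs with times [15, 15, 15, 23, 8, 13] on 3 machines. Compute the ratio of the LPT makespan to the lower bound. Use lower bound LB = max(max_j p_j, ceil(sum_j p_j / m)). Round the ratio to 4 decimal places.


LPT order: [23, 15, 15, 15, 13, 8]
Machine loads after assignment: [31, 30, 28]
LPT makespan = 31
Lower bound = max(max_job, ceil(total/3)) = max(23, 30) = 30
Ratio = 31 / 30 = 1.0333

1.0333


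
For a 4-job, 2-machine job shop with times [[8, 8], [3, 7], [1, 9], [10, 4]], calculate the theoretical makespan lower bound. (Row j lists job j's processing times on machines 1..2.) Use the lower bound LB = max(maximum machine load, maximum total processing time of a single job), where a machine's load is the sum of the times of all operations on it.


Machine loads:
  Machine 1: 8 + 3 + 1 + 10 = 22
  Machine 2: 8 + 7 + 9 + 4 = 28
Max machine load = 28
Job totals:
  Job 1: 16
  Job 2: 10
  Job 3: 10
  Job 4: 14
Max job total = 16
Lower bound = max(28, 16) = 28

28


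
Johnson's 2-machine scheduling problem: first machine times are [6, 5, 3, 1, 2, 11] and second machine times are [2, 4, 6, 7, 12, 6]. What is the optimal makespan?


Apply Johnson's rule:
  Group 1 (a <= b): [(4, 1, 7), (5, 2, 12), (3, 3, 6)]
  Group 2 (a > b): [(6, 11, 6), (2, 5, 4), (1, 6, 2)]
Optimal job order: [4, 5, 3, 6, 2, 1]
Schedule:
  Job 4: M1 done at 1, M2 done at 8
  Job 5: M1 done at 3, M2 done at 20
  Job 3: M1 done at 6, M2 done at 26
  Job 6: M1 done at 17, M2 done at 32
  Job 2: M1 done at 22, M2 done at 36
  Job 1: M1 done at 28, M2 done at 38
Makespan = 38

38


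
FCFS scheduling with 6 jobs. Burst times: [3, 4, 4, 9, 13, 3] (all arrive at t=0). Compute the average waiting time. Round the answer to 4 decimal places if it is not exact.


FCFS order (as given): [3, 4, 4, 9, 13, 3]
Waiting times:
  Job 1: wait = 0
  Job 2: wait = 3
  Job 3: wait = 7
  Job 4: wait = 11
  Job 5: wait = 20
  Job 6: wait = 33
Sum of waiting times = 74
Average waiting time = 74/6 = 12.3333

12.3333


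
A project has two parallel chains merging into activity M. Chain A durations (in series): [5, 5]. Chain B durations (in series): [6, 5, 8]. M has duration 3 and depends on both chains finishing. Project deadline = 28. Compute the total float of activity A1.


Forward pass: ES(A1) = sum of predecessors on chain A = 0
EF = ES + duration = 0 + 5 = 5
Backward pass: LF(M) = deadline = 28; LS(M) = 28 - 3 = 25
LF(A1) = LS(M) - sum(successors on chain A) = 25 - 5 = 20
LS = LF - duration = 20 - 5 = 15
Total float = LS - ES = 15 - 0 = 15

15


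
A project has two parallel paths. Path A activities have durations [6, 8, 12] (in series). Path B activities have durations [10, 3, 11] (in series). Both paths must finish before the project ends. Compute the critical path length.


Path A total = 6 + 8 + 12 = 26
Path B total = 10 + 3 + 11 = 24
Critical path = longest path = max(26, 24) = 26

26


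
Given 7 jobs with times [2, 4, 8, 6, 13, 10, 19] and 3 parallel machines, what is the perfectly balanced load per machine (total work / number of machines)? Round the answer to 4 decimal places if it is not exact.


Total processing time = 2 + 4 + 8 + 6 + 13 + 10 + 19 = 62
Number of machines = 3
Ideal balanced load = 62 / 3 = 20.6667

20.6667


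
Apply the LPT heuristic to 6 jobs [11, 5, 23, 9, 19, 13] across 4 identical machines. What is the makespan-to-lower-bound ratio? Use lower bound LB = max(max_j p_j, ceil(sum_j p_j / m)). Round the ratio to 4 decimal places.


LPT order: [23, 19, 13, 11, 9, 5]
Machine loads after assignment: [23, 19, 18, 20]
LPT makespan = 23
Lower bound = max(max_job, ceil(total/4)) = max(23, 20) = 23
Ratio = 23 / 23 = 1.0

1.0


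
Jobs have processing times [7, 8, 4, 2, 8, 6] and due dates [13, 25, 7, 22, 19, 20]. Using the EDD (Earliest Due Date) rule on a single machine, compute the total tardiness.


Sort by due date (EDD order): [(4, 7), (7, 13), (8, 19), (6, 20), (2, 22), (8, 25)]
Compute completion times and tardiness:
  Job 1: p=4, d=7, C=4, tardiness=max(0,4-7)=0
  Job 2: p=7, d=13, C=11, tardiness=max(0,11-13)=0
  Job 3: p=8, d=19, C=19, tardiness=max(0,19-19)=0
  Job 4: p=6, d=20, C=25, tardiness=max(0,25-20)=5
  Job 5: p=2, d=22, C=27, tardiness=max(0,27-22)=5
  Job 6: p=8, d=25, C=35, tardiness=max(0,35-25)=10
Total tardiness = 20

20


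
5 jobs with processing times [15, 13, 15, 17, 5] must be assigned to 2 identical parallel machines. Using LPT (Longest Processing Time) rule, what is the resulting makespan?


Sort jobs in decreasing order (LPT): [17, 15, 15, 13, 5]
Assign each job to the least loaded machine:
  Machine 1: jobs [17, 13, 5], load = 35
  Machine 2: jobs [15, 15], load = 30
Makespan = max load = 35

35


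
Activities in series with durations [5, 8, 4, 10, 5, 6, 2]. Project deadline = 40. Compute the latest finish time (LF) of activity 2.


LF(activity 2) = deadline - sum of successor durations
Successors: activities 3 through 7 with durations [4, 10, 5, 6, 2]
Sum of successor durations = 27
LF = 40 - 27 = 13

13


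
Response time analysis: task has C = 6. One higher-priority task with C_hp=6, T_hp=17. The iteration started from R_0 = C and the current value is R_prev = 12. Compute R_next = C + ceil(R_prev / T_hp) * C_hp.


R_next = C + ceil(R_prev / T_hp) * C_hp
ceil(12 / 17) = ceil(0.7059) = 1
Interference = 1 * 6 = 6
R_next = 6 + 6 = 12
R_next = R_prev, so the iteration has converged (response time = 12).

12


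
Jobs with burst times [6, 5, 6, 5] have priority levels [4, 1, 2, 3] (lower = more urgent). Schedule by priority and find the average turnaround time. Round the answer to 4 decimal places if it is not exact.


Sort by priority (ascending = highest first):
Order: [(1, 5), (2, 6), (3, 5), (4, 6)]
Completion times:
  Priority 1, burst=5, C=5
  Priority 2, burst=6, C=11
  Priority 3, burst=5, C=16
  Priority 4, burst=6, C=22
Average turnaround = 54/4 = 13.5

13.5


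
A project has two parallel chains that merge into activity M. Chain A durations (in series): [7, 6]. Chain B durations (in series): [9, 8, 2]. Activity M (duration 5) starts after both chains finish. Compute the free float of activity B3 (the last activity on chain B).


ES(B3) = sum of predecessors on chain B = 17
EF(B3) = ES + duration = 17 + 2 = 19
Successor of B3 is M. ES(M) = max(sum(A), sum(B)) = max(13, 19) = 19
Free float = ES(successor) - EF(current) = 19 - 19 = 0

0


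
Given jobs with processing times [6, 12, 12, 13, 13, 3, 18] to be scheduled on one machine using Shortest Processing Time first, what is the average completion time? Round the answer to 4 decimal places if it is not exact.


Sort jobs by processing time (SPT order): [3, 6, 12, 12, 13, 13, 18]
Compute completion times sequentially:
  Job 1: processing = 3, completes at 3
  Job 2: processing = 6, completes at 9
  Job 3: processing = 12, completes at 21
  Job 4: processing = 12, completes at 33
  Job 5: processing = 13, completes at 46
  Job 6: processing = 13, completes at 59
  Job 7: processing = 18, completes at 77
Sum of completion times = 248
Average completion time = 248/7 = 35.4286

35.4286


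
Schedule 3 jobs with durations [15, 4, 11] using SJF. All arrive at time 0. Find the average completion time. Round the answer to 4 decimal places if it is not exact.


SJF order (ascending): [4, 11, 15]
Completion times:
  Job 1: burst=4, C=4
  Job 2: burst=11, C=15
  Job 3: burst=15, C=30
Average completion = 49/3 = 16.3333

16.3333


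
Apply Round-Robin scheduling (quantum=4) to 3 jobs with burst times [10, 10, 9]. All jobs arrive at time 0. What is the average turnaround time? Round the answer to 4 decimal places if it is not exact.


Time quantum = 4
Execution trace:
  J1 runs 4 units, time = 4
  J2 runs 4 units, time = 8
  J3 runs 4 units, time = 12
  J1 runs 4 units, time = 16
  J2 runs 4 units, time = 20
  J3 runs 4 units, time = 24
  J1 runs 2 units, time = 26
  J2 runs 2 units, time = 28
  J3 runs 1 units, time = 29
Finish times: [26, 28, 29]
Average turnaround = 83/3 = 27.6667

27.6667


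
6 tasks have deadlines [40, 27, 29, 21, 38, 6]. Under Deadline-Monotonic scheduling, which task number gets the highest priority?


Sort tasks by relative deadline (ascending):
  Task 6: deadline = 6
  Task 4: deadline = 21
  Task 2: deadline = 27
  Task 3: deadline = 29
  Task 5: deadline = 38
  Task 1: deadline = 40
Priority order (highest first): [6, 4, 2, 3, 5, 1]
Highest priority task = 6

6


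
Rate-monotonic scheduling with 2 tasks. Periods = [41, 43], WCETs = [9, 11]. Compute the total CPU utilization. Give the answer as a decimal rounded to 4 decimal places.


Compute individual utilizations (exact fractions):
  Task 1: C/T = 9/41 (approx. 0.2195)
  Task 2: C/T = 11/43 (approx. 0.2558)
Total utilization U = 9/41 + 11/43 = 838/1763
Rounded to 4 decimal places: U = 0.4753
RM (Liu & Layland) bound for 2 tasks = 0.828427; compare with U = 838/1763 (approx. 0.475326)
U <= bound, so schedulable by RM sufficient condition.

0.4753


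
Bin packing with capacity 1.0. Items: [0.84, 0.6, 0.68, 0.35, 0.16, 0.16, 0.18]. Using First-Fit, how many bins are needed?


Place items sequentially using First-Fit:
  Item 0.84 -> new Bin 1
  Item 0.6 -> new Bin 2
  Item 0.68 -> new Bin 3
  Item 0.35 -> Bin 2 (now 0.95)
  Item 0.16 -> Bin 1 (now 1.0)
  Item 0.16 -> Bin 3 (now 0.84)
  Item 0.18 -> new Bin 4
Total bins used = 4

4


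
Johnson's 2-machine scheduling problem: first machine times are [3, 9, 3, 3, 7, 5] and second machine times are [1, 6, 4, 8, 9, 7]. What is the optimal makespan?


Apply Johnson's rule:
  Group 1 (a <= b): [(3, 3, 4), (4, 3, 8), (6, 5, 7), (5, 7, 9)]
  Group 2 (a > b): [(2, 9, 6), (1, 3, 1)]
Optimal job order: [3, 4, 6, 5, 2, 1]
Schedule:
  Job 3: M1 done at 3, M2 done at 7
  Job 4: M1 done at 6, M2 done at 15
  Job 6: M1 done at 11, M2 done at 22
  Job 5: M1 done at 18, M2 done at 31
  Job 2: M1 done at 27, M2 done at 37
  Job 1: M1 done at 30, M2 done at 38
Makespan = 38

38


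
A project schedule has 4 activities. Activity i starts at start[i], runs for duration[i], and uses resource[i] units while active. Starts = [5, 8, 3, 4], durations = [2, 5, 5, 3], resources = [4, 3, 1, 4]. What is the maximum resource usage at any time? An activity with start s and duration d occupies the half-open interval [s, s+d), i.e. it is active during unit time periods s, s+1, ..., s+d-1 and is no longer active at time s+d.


Each activity i is active on [start_i, start_i + duration_i).
Compute total resource usage per time slot:
  t=0: active resources = [], total = 0
  t=1: active resources = [], total = 0
  t=2: active resources = [], total = 0
  t=3: active resources = [1], total = 1
  t=4: active resources = [1, 4], total = 5
  t=5: active resources = [4, 1, 4], total = 9
  t=6: active resources = [4, 1, 4], total = 9
  t=7: active resources = [1], total = 1
  t=8: active resources = [3], total = 3
  t=9: active resources = [3], total = 3
  t=10: active resources = [3], total = 3
  t=11: active resources = [3], total = 3
  t=12: active resources = [3], total = 3
Peak resource demand = 9

9


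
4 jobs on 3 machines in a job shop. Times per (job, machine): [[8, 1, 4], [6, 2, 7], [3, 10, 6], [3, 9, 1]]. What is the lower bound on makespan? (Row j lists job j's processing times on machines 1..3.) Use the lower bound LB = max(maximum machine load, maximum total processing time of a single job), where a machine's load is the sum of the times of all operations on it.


Machine loads:
  Machine 1: 8 + 6 + 3 + 3 = 20
  Machine 2: 1 + 2 + 10 + 9 = 22
  Machine 3: 4 + 7 + 6 + 1 = 18
Max machine load = 22
Job totals:
  Job 1: 13
  Job 2: 15
  Job 3: 19
  Job 4: 13
Max job total = 19
Lower bound = max(22, 19) = 22

22


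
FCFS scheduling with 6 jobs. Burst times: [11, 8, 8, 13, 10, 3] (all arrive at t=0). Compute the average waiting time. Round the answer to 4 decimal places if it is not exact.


FCFS order (as given): [11, 8, 8, 13, 10, 3]
Waiting times:
  Job 1: wait = 0
  Job 2: wait = 11
  Job 3: wait = 19
  Job 4: wait = 27
  Job 5: wait = 40
  Job 6: wait = 50
Sum of waiting times = 147
Average waiting time = 147/6 = 24.5

24.5


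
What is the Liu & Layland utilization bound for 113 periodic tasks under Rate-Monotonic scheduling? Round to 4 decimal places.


Compute 2^(1/113) = 1.0061528976
Subtract 1: 1.0061528976 - 1 = 0.0061528976
Multiply by n: 113 * 0.0061528976 = 0.6952774288
Round to 4 dp: 0.6953

0.6953


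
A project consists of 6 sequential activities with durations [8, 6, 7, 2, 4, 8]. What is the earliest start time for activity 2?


Activity 2 starts after activities 1 through 1 complete.
Predecessor durations: [8]
ES = 8 = 8

8


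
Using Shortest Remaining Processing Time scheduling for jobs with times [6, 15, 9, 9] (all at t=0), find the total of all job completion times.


Since all jobs arrive at t=0, SRPT equals SPT ordering.
SPT order: [6, 9, 9, 15]
Completion times:
  Job 1: p=6, C=6
  Job 2: p=9, C=15
  Job 3: p=9, C=24
  Job 4: p=15, C=39
Total completion time = 6 + 15 + 24 + 39 = 84

84


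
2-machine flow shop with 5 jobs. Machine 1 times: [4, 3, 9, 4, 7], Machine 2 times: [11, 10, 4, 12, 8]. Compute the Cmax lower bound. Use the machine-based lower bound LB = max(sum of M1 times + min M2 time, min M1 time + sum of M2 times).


LB1 = sum(M1 times) + min(M2 times) = 27 + 4 = 31
LB2 = min(M1 times) + sum(M2 times) = 3 + 45 = 48
Lower bound = max(LB1, LB2) = max(31, 48) = 48

48


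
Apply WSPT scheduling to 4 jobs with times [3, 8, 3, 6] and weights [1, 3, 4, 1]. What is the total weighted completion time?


Compute p/w ratios and sort ascending (WSPT): [(3, 4), (8, 3), (3, 1), (6, 1)]
Compute weighted completion times:
  Job (p=3,w=4): C=3, w*C=4*3=12
  Job (p=8,w=3): C=11, w*C=3*11=33
  Job (p=3,w=1): C=14, w*C=1*14=14
  Job (p=6,w=1): C=20, w*C=1*20=20
Total weighted completion time = 79

79


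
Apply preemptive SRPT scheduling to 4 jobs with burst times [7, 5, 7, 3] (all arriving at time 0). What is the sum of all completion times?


Since all jobs arrive at t=0, SRPT equals SPT ordering.
SPT order: [3, 5, 7, 7]
Completion times:
  Job 1: p=3, C=3
  Job 2: p=5, C=8
  Job 3: p=7, C=15
  Job 4: p=7, C=22
Total completion time = 3 + 8 + 15 + 22 = 48

48


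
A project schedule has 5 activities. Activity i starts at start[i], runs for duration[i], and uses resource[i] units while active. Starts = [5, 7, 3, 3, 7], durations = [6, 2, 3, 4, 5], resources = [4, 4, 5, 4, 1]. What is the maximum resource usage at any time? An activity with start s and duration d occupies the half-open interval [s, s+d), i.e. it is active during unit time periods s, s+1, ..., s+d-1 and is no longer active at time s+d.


Each activity i is active on [start_i, start_i + duration_i).
Compute total resource usage per time slot:
  t=0: active resources = [], total = 0
  t=1: active resources = [], total = 0
  t=2: active resources = [], total = 0
  t=3: active resources = [5, 4], total = 9
  t=4: active resources = [5, 4], total = 9
  t=5: active resources = [4, 5, 4], total = 13
  t=6: active resources = [4, 4], total = 8
  t=7: active resources = [4, 4, 1], total = 9
  t=8: active resources = [4, 4, 1], total = 9
  t=9: active resources = [4, 1], total = 5
  t=10: active resources = [4, 1], total = 5
  t=11: active resources = [1], total = 1
Peak resource demand = 13

13


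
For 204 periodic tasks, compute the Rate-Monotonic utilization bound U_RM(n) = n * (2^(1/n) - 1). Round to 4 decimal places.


Compute 2^(1/204) = 1.0034035593
Subtract 1: 1.0034035593 - 1 = 0.0034035593
Multiply by n: 204 * 0.0034035593 = 0.6943260972
Round to 4 dp: 0.6943

0.6943


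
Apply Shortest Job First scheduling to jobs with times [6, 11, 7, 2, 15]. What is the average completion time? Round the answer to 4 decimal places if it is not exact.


SJF order (ascending): [2, 6, 7, 11, 15]
Completion times:
  Job 1: burst=2, C=2
  Job 2: burst=6, C=8
  Job 3: burst=7, C=15
  Job 4: burst=11, C=26
  Job 5: burst=15, C=41
Average completion = 92/5 = 18.4

18.4


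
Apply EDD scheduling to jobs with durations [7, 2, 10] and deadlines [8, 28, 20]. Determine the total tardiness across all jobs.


Sort by due date (EDD order): [(7, 8), (10, 20), (2, 28)]
Compute completion times and tardiness:
  Job 1: p=7, d=8, C=7, tardiness=max(0,7-8)=0
  Job 2: p=10, d=20, C=17, tardiness=max(0,17-20)=0
  Job 3: p=2, d=28, C=19, tardiness=max(0,19-28)=0
Total tardiness = 0

0


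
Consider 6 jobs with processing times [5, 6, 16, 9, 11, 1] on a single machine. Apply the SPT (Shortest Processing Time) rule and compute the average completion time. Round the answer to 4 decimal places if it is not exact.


Sort jobs by processing time (SPT order): [1, 5, 6, 9, 11, 16]
Compute completion times sequentially:
  Job 1: processing = 1, completes at 1
  Job 2: processing = 5, completes at 6
  Job 3: processing = 6, completes at 12
  Job 4: processing = 9, completes at 21
  Job 5: processing = 11, completes at 32
  Job 6: processing = 16, completes at 48
Sum of completion times = 120
Average completion time = 120/6 = 20.0

20.0


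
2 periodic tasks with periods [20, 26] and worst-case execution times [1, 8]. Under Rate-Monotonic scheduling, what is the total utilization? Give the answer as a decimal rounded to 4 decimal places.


Compute individual utilizations (exact fractions):
  Task 1: C/T = 1/20 (approx. 0.05)
  Task 2: C/T = 8/26 = 4/13 (approx. 0.3077)
Total utilization U = 1/20 + 4/13 = 93/260
Rounded to 4 decimal places: U = 0.3577
RM (Liu & Layland) bound for 2 tasks = 0.828427; compare with U = 93/260 (approx. 0.357692)
U <= bound, so schedulable by RM sufficient condition.

0.3577


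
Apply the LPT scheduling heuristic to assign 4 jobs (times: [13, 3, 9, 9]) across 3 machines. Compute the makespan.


Sort jobs in decreasing order (LPT): [13, 9, 9, 3]
Assign each job to the least loaded machine:
  Machine 1: jobs [13], load = 13
  Machine 2: jobs [9, 3], load = 12
  Machine 3: jobs [9], load = 9
Makespan = max load = 13

13


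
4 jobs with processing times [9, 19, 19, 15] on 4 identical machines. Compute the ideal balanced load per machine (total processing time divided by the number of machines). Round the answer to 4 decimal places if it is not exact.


Total processing time = 9 + 19 + 19 + 15 = 62
Number of machines = 4
Ideal balanced load = 62 / 4 = 15.5

15.5


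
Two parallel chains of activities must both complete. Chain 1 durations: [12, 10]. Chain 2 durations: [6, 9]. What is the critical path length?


Path A total = 12 + 10 = 22
Path B total = 6 + 9 = 15
Critical path = longest path = max(22, 15) = 22

22


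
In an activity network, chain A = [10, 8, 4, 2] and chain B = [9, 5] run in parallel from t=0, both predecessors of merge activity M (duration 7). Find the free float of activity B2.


ES(B2) = sum of predecessors on chain B = 9
EF(B2) = ES + duration = 9 + 5 = 14
Successor of B2 is M. ES(M) = max(sum(A), sum(B)) = max(24, 14) = 24
Free float = ES(successor) - EF(current) = 24 - 14 = 10

10


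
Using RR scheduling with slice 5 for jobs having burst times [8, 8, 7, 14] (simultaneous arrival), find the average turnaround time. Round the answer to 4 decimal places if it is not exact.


Time quantum = 5
Execution trace:
  J1 runs 5 units, time = 5
  J2 runs 5 units, time = 10
  J3 runs 5 units, time = 15
  J4 runs 5 units, time = 20
  J1 runs 3 units, time = 23
  J2 runs 3 units, time = 26
  J3 runs 2 units, time = 28
  J4 runs 5 units, time = 33
  J4 runs 4 units, time = 37
Finish times: [23, 26, 28, 37]
Average turnaround = 114/4 = 28.5

28.5


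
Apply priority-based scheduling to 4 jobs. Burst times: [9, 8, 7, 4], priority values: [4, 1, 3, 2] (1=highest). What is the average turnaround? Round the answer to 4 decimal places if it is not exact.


Sort by priority (ascending = highest first):
Order: [(1, 8), (2, 4), (3, 7), (4, 9)]
Completion times:
  Priority 1, burst=8, C=8
  Priority 2, burst=4, C=12
  Priority 3, burst=7, C=19
  Priority 4, burst=9, C=28
Average turnaround = 67/4 = 16.75

16.75


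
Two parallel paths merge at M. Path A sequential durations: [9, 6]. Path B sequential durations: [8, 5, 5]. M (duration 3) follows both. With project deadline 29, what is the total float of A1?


Forward pass: ES(A1) = sum of predecessors on chain A = 0
EF = ES + duration = 0 + 9 = 9
Backward pass: LF(M) = deadline = 29; LS(M) = 29 - 3 = 26
LF(A1) = LS(M) - sum(successors on chain A) = 26 - 6 = 20
LS = LF - duration = 20 - 9 = 11
Total float = LS - ES = 11 - 0 = 11

11


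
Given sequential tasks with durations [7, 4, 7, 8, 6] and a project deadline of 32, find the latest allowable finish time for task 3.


LF(activity 3) = deadline - sum of successor durations
Successors: activities 4 through 5 with durations [8, 6]
Sum of successor durations = 14
LF = 32 - 14 = 18

18


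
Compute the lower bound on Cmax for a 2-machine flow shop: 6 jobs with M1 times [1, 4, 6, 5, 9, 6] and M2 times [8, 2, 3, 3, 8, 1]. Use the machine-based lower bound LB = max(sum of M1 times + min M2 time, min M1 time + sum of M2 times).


LB1 = sum(M1 times) + min(M2 times) = 31 + 1 = 32
LB2 = min(M1 times) + sum(M2 times) = 1 + 25 = 26
Lower bound = max(LB1, LB2) = max(32, 26) = 32

32


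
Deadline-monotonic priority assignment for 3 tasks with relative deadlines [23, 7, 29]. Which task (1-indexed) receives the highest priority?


Sort tasks by relative deadline (ascending):
  Task 2: deadline = 7
  Task 1: deadline = 23
  Task 3: deadline = 29
Priority order (highest first): [2, 1, 3]
Highest priority task = 2

2


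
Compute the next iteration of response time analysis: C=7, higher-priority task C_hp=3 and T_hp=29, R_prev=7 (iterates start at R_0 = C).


R_next = C + ceil(R_prev / T_hp) * C_hp
ceil(7 / 29) = ceil(0.2414) = 1
Interference = 1 * 3 = 3
R_next = 7 + 3 = 10

10


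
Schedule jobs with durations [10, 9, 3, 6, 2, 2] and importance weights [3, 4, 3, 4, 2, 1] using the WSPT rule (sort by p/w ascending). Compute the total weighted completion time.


Compute p/w ratios and sort ascending (WSPT): [(3, 3), (2, 2), (6, 4), (2, 1), (9, 4), (10, 3)]
Compute weighted completion times:
  Job (p=3,w=3): C=3, w*C=3*3=9
  Job (p=2,w=2): C=5, w*C=2*5=10
  Job (p=6,w=4): C=11, w*C=4*11=44
  Job (p=2,w=1): C=13, w*C=1*13=13
  Job (p=9,w=4): C=22, w*C=4*22=88
  Job (p=10,w=3): C=32, w*C=3*32=96
Total weighted completion time = 260

260


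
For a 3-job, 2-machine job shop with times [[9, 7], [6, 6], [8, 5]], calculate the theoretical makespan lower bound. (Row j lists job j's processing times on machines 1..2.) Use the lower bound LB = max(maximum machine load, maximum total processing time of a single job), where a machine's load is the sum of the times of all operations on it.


Machine loads:
  Machine 1: 9 + 6 + 8 = 23
  Machine 2: 7 + 6 + 5 = 18
Max machine load = 23
Job totals:
  Job 1: 16
  Job 2: 12
  Job 3: 13
Max job total = 16
Lower bound = max(23, 16) = 23

23


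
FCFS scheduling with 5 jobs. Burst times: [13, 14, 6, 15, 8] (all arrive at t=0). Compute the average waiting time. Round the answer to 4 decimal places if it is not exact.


FCFS order (as given): [13, 14, 6, 15, 8]
Waiting times:
  Job 1: wait = 0
  Job 2: wait = 13
  Job 3: wait = 27
  Job 4: wait = 33
  Job 5: wait = 48
Sum of waiting times = 121
Average waiting time = 121/5 = 24.2

24.2


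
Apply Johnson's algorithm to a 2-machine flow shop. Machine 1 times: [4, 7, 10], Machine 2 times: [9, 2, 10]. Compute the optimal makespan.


Apply Johnson's rule:
  Group 1 (a <= b): [(1, 4, 9), (3, 10, 10)]
  Group 2 (a > b): [(2, 7, 2)]
Optimal job order: [1, 3, 2]
Schedule:
  Job 1: M1 done at 4, M2 done at 13
  Job 3: M1 done at 14, M2 done at 24
  Job 2: M1 done at 21, M2 done at 26
Makespan = 26

26


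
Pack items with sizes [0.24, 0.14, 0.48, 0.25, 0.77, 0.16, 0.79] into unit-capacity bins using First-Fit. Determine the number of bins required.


Place items sequentially using First-Fit:
  Item 0.24 -> new Bin 1
  Item 0.14 -> Bin 1 (now 0.38)
  Item 0.48 -> Bin 1 (now 0.86)
  Item 0.25 -> new Bin 2
  Item 0.77 -> new Bin 3
  Item 0.16 -> Bin 2 (now 0.41)
  Item 0.79 -> new Bin 4
Total bins used = 4

4


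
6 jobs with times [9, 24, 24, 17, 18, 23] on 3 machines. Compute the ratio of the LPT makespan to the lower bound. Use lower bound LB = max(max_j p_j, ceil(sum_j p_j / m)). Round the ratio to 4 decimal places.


LPT order: [24, 24, 23, 18, 17, 9]
Machine loads after assignment: [41, 33, 41]
LPT makespan = 41
Lower bound = max(max_job, ceil(total/3)) = max(24, 39) = 39
Ratio = 41 / 39 = 1.0513

1.0513


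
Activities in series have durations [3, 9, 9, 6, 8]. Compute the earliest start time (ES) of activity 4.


Activity 4 starts after activities 1 through 3 complete.
Predecessor durations: [3, 9, 9]
ES = 3 + 9 + 9 = 21

21


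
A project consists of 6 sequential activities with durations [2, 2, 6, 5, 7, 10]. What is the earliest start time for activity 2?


Activity 2 starts after activities 1 through 1 complete.
Predecessor durations: [2]
ES = 2 = 2

2


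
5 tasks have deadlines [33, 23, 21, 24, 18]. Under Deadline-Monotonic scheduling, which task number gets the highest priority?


Sort tasks by relative deadline (ascending):
  Task 5: deadline = 18
  Task 3: deadline = 21
  Task 2: deadline = 23
  Task 4: deadline = 24
  Task 1: deadline = 33
Priority order (highest first): [5, 3, 2, 4, 1]
Highest priority task = 5

5
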